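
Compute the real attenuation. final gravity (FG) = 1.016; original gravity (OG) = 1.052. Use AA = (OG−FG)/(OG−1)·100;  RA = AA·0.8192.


AA = (1.052 − 1.016)/(1.052 − 1)·100 = 69.2308
RA = 69.2308·0.8192

56.7138 %


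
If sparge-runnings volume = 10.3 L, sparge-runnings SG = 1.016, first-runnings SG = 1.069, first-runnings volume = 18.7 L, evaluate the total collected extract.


total = Σ (SG_i − 1)·1000·V_i
first = (1.069 − 1)·1000·18.7 = 1290.3000
sparge = (1.016 − 1)·1000·10.3 = 164.8000
total = 1290.3000 + 164.8000

1455.1000 gravity·L


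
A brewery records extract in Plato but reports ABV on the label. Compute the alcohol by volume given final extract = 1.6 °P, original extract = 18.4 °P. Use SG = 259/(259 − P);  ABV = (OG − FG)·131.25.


OG = 259/(259 − 18.4) = 1.0765
FG = 259/(259 − 1.6) = 1.0062
ABV = (1.0765 − 1.0062)·131.25

9.2216 % ABV


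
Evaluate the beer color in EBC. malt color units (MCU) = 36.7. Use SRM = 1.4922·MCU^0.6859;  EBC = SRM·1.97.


SRM = 1.4922·36.7^0.6859 = 17.6617
EBC = 17.6617·1.97

34.7935 EBC


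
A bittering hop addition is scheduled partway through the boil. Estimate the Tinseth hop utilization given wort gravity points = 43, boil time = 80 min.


U = 1.65·0.000125^(GP/1000) · (1 − e^(−0.04·t))/4.15
bigness = 1.65·0.000125^(43/1000) = 1.1211
boil_factor = (1 − e^(−0.04·80))/4.15 = 0.2311
U = 1.1211 · 0.2311

0.2591


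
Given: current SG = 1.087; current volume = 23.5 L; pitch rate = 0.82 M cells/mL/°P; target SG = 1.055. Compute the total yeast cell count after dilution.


V_w = V·((SG_c−1)/(SG_t−1)−1);  °P = 259 − 259/SG_t;  cells = rate·(V+V_w)·°P
V_w = 23.5·((1.087−1)/(1.055−1)−1) = 13.6727
V_final = 23.5 + 13.6727 = 37.1727
°P = 259 − 259/1.055 = 13.5024
cells = 0.82·37.1727·13.5024

411.5743 billion cells


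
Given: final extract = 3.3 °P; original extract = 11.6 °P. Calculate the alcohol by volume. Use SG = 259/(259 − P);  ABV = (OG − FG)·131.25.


OG = 259/(259 − 11.6) = 1.0469
FG = 259/(259 − 3.3) = 1.0129
ABV = (1.0469 − 1.0129)·131.25

4.4601 % ABV


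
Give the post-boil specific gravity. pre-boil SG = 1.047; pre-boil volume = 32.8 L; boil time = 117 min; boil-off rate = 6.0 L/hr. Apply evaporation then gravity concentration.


V_post = V_pre − rate·(t/60);  SG_post = 1 + (SG_pre−1)·V_pre/V_post
V_post = 32.8 − 6.0·(117/60) = 21.1000
SG_post = 1 + (1.047 − 1)·32.8/21.1000

1.0731


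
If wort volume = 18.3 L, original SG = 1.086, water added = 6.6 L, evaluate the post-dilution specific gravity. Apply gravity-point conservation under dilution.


SG_new = 1 + (SG_old − 1)·V_old/(V_old + V_water)
pts = (1.086 − 1)·1000·18.3/(18.3 + 6.6) = 63.2048
SG_new = 1 + 63.2048/1000

1.0632


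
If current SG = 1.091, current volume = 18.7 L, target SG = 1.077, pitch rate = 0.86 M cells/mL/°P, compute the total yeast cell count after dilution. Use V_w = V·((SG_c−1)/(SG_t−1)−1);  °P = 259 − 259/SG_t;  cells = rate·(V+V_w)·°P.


V_w = 18.7·((1.091−1)/(1.077−1)−1) = 3.4000
V_final = 18.7 + 3.4000 = 22.1000
°P = 259 − 259/1.077 = 18.5172
cells = 0.86·22.1000·18.5172

351.9375 billion cells


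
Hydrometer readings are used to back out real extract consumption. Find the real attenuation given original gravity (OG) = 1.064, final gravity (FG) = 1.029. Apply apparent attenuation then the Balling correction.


AA = (OG−FG)/(OG−1)·100;  RA = AA·0.8192
AA = (1.064 − 1.029)/(1.064 − 1)·100 = 54.6875
RA = 54.6875·0.8192

44.8000 %


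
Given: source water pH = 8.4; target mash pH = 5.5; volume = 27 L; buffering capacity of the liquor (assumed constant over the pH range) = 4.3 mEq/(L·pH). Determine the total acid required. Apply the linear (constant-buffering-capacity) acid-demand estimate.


acid = buffering capacity · (pH_source − pH_target) · V
acid = 4.3 · (8.4 − 5.5) · 27

336.6900 mEq


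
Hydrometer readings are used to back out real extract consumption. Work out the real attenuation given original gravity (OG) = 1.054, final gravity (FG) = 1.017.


AA = (OG−FG)/(OG−1)·100;  RA = AA·0.8192
AA = (1.054 − 1.017)/(1.054 − 1)·100 = 68.5185
RA = 68.5185·0.8192

56.1304 %


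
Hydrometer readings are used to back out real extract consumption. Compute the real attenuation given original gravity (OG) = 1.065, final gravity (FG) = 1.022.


AA = (OG−FG)/(OG−1)·100;  RA = AA·0.8192
AA = (1.065 − 1.022)/(1.065 − 1)·100 = 66.1538
RA = 66.1538·0.8192

54.1932 %


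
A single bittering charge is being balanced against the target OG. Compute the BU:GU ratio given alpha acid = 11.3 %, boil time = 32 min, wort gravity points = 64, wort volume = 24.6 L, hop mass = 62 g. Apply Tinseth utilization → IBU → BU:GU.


U = 1.65·0.000125^(GP/1000)·(1−e^(−0.04t))/4.15;  IBU = (α/100)·m·U·1000/V;  BU:GU = IBU/GP
U = 1.65·0.000125^(64/1000)·(1−e^(−0.04·32))/4.15 = 0.1615
IBU = (11.3/100)·62·0.1615·1000/24.6 = 45.9926
BU:GU = 45.9926/64

0.7186


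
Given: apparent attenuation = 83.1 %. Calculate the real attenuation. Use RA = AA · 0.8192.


RA = 83.1 · 0.8192

68.0755 %


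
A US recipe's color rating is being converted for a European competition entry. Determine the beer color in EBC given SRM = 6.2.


EBC = SRM · 1.97
EBC = 6.2 · 1.97

12.2140 EBC


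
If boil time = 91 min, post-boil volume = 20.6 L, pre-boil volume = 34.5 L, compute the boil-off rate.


rate = (V_pre − V_post) / (t_min/60)
rate = (34.5 − 20.6) / (91/60)

9.1648 L/hr


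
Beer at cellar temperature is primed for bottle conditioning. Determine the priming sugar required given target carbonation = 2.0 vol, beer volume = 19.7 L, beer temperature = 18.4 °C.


residual = 14.695·(0.01821 + 0.09011·e^(−0.04·T));  sugar = (target − residual)·4.0·V
residual = 14.695·(0.01821 + 0.09011·e^(−0.04·18.4)) = 0.9019
sugar = (2.0 − 0.9019)·4.0·19.7

86.5298 g


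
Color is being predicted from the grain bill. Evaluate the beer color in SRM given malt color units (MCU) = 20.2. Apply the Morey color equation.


SRM = 1.4922 · MCU^0.6859
SRM = 1.4922 · 20.2^0.6859

11.7265 SRM


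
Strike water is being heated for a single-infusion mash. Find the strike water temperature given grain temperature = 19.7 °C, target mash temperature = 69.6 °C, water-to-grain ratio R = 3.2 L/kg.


T_strike = (0.41/R)·(T_mash − T_grain) + T_mash
T_strike = (0.41/3.2)·(69.6 − 19.7) + 69.6

75.9934 °C


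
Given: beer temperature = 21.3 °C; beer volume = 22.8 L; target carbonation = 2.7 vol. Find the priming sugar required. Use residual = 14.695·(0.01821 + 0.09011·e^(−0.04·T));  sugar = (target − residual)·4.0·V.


residual = 14.695·(0.01821 + 0.09011·e^(−0.04·21.3)) = 0.8324
sugar = (2.7 − 0.8324)·4.0·22.8

170.3221 g


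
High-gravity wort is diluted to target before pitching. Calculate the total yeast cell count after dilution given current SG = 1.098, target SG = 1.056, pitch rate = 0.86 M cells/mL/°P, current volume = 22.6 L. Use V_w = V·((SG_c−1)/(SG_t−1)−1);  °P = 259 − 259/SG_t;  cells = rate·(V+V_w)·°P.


V_w = 22.6·((1.098−1)/(1.056−1)−1) = 16.9500
V_final = 22.6 + 16.9500 = 39.5500
°P = 259 − 259/1.056 = 13.7348
cells = 0.86·39.5500·13.7348

467.1634 billion cells


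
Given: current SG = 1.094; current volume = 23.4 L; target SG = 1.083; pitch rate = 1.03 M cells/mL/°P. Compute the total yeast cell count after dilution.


V_w = V·((SG_c−1)/(SG_t−1)−1);  °P = 259 − 259/SG_t;  cells = rate·(V+V_w)·°P
V_w = 23.4·((1.094−1)/(1.083−1)−1) = 3.1012
V_final = 23.4 + 3.1012 = 26.5012
°P = 259 − 259/1.083 = 19.8495
cells = 1.03·26.5012·19.8495

541.8165 billion cells


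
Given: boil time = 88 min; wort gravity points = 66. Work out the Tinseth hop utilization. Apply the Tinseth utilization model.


U = 1.65·0.000125^(GP/1000) · (1 − e^(−0.04·t))/4.15
bigness = 1.65·0.000125^(66/1000) = 0.9118
boil_factor = (1 − e^(−0.04·88))/4.15 = 0.2338
U = 0.9118 · 0.2338

0.2132


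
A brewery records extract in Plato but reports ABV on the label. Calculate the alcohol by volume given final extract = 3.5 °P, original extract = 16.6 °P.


SG = 259/(259 − P);  ABV = (OG − FG)·131.25
OG = 259/(259 − 16.6) = 1.0685
FG = 259/(259 − 3.5) = 1.0137
ABV = (1.0685 − 1.0137)·131.25

7.1903 % ABV


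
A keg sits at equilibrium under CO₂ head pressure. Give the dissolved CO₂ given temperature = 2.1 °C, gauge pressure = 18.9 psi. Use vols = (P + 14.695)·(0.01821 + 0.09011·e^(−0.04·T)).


vols = (18.9 + 14.695)·(0.01821 + 0.09011·e^(−0.04·2.1))

3.3951 volumes


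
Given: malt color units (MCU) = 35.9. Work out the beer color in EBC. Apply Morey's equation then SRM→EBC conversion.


SRM = 1.4922·MCU^0.6859;  EBC = SRM·1.97
SRM = 1.4922·35.9^0.6859 = 17.3967
EBC = 17.3967·1.97

34.2715 EBC


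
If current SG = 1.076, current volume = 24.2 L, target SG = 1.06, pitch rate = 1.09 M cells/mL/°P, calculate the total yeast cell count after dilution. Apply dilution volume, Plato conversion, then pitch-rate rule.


V_w = V·((SG_c−1)/(SG_t−1)−1);  °P = 259 − 259/SG_t;  cells = rate·(V+V_w)·°P
V_w = 24.2·((1.076−1)/(1.06−1)−1) = 6.4533
V_final = 24.2 + 6.4533 = 30.6533
°P = 259 − 259/1.06 = 14.6604
cells = 1.09·30.6533·14.6604

489.8345 billion cells


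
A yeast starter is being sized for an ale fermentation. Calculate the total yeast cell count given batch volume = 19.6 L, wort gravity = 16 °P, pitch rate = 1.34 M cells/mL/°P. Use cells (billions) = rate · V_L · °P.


cells = 1.34 · 19.6 · 16

420.2240 billion cells


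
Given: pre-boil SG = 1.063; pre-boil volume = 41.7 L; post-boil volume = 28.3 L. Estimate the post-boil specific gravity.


SG_post = 1 + (SG_pre − 1)·V_pre/V_post
pts_pre = (1.063 − 1)·1000 = 63.0000
pts_post = 63.0000·41.7/28.3 = 92.8304
SG_post = 1 + 92.8304/1000

1.0928


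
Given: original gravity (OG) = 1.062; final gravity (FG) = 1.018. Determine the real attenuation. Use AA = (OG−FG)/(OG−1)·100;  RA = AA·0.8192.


AA = (1.062 − 1.018)/(1.062 − 1)·100 = 70.9677
RA = 70.9677·0.8192

58.1368 %


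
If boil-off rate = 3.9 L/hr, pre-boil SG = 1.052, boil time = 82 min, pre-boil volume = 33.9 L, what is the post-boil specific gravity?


V_post = V_pre − rate·(t/60);  SG_post = 1 + (SG_pre−1)·V_pre/V_post
V_post = 33.9 − 3.9·(82/60) = 28.5700
SG_post = 1 + (1.052 − 1)·33.9/28.5700

1.0617


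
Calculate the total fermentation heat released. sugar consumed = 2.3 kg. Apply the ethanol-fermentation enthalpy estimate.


Q = m_sugar · 590 kJ/kg
Q = 2.3 · 590

1357.0000 kJ


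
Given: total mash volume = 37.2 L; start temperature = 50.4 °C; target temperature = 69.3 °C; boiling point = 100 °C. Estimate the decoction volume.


V_dec = V_total·(T_target − T_start)/(T_boil − T_start)
V_dec = 37.2·(69.3 − 50.4)/(100 − 50.4)

14.1750 L


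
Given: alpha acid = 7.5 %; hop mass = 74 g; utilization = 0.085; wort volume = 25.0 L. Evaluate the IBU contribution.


IBU = (α/100)·mass·U·1000 / V
IBU = (7.5/100)·74·0.085·1000 / 25.0

18.8700 IBU


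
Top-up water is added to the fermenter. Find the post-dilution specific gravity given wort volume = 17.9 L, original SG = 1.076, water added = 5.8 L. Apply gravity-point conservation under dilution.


SG_new = 1 + (SG_old − 1)·V_old/(V_old + V_water)
pts = (1.076 − 1)·1000·17.9/(17.9 + 5.8) = 57.4008
SG_new = 1 + 57.4008/1000

1.0574


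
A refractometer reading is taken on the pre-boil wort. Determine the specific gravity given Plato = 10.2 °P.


SG = 259/(259 − P)
SG = 259/(259 − 10.2)

1.0410


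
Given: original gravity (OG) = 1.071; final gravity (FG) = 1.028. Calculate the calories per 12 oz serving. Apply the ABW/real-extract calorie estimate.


ABW = (OG−FG)·131.25·0.79/FG;  °P = 259 − 259/SG (for OG→OE and FG→AE);  RE = 0.1808·OE + 0.8192·AE;  Cal = (6.9·ABW + 4·(RE−0.1))·FG·3.55
ABW = (1.071 − 1.028)·131.25·0.79/1.028 = 4.3371
OE = 259 − 259/1.071 = 17.1699 °P
AE = 259 − 259/1.028 = 7.0545 °P
RE = 0.1808·17.1699 + 0.8192·7.0545 = 8.8833 °P
Cal = (6.9·4.3371 + 4·(8.8833−0.1))·1.028·3.55

237.4283 kcal


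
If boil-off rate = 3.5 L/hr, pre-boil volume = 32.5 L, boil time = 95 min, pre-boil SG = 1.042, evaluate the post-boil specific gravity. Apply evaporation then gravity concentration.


V_post = V_pre − rate·(t/60);  SG_post = 1 + (SG_pre−1)·V_pre/V_post
V_post = 32.5 − 3.5·(95/60) = 26.9583
SG_post = 1 + (1.042 − 1)·32.5/26.9583

1.0506


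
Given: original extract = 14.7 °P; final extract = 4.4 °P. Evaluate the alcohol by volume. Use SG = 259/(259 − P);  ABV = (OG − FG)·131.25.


OG = 259/(259 − 14.7) = 1.0602
FG = 259/(259 − 4.4) = 1.0173
ABV = (1.0602 − 1.0173)·131.25

5.6293 % ABV


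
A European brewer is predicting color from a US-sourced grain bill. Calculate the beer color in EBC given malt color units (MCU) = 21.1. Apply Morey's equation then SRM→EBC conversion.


SRM = 1.4922·MCU^0.6859;  EBC = SRM·1.97
SRM = 1.4922·21.1^0.6859 = 12.0824
EBC = 12.0824·1.97

23.8023 EBC


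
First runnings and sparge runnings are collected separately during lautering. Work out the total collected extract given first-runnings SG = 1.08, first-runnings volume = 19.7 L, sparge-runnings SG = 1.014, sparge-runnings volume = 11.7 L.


total = Σ (SG_i − 1)·1000·V_i
first = (1.08 − 1)·1000·19.7 = 1576.0000
sparge = (1.014 − 1)·1000·11.7 = 163.8000
total = 1576.0000 + 163.8000

1739.8000 gravity·L


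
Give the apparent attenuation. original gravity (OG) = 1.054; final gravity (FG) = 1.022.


AA = (OG − FG)/(OG − 1) · 100
AA = (1.054 − 1.022)/(1.054 − 1) · 100

59.2593 %


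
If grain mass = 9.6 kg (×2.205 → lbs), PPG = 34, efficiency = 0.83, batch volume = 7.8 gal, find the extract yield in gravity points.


points = lbs × PPG × eff / vol
lbs = 9.6 × 2.205 = 21.1680
points = 21.1680 × 34 × 0.83 / 7.8

76.5847 points


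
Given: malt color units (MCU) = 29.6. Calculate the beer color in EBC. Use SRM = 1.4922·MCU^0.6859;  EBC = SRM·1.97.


SRM = 1.4922·29.6^0.6859 = 15.2400
EBC = 15.2400·1.97

30.0229 EBC


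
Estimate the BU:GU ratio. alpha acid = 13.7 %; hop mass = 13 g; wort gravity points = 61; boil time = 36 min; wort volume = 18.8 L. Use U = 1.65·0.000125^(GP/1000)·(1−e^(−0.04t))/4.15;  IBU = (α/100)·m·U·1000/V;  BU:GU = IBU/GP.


U = 1.65·0.000125^(61/1000)·(1−e^(−0.04·36))/4.15 = 0.1754
IBU = (13.7/100)·13·0.1754·1000/18.8 = 16.6119
BU:GU = 16.6119/61

0.2723


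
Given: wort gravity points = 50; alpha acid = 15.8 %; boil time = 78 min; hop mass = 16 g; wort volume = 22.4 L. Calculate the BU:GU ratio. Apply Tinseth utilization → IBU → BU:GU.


U = 1.65·0.000125^(GP/1000)·(1−e^(−0.04t))/4.15;  IBU = (α/100)·m·U·1000/V;  BU:GU = IBU/GP
U = 1.65·0.000125^(50/1000)·(1−e^(−0.04·78))/4.15 = 0.2425
IBU = (15.8/100)·16·0.2425·1000/22.4 = 27.3651
BU:GU = 27.3651/50

0.5473


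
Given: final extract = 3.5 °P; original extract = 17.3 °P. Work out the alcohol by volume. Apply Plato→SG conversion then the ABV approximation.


SG = 259/(259 − P);  ABV = (OG − FG)·131.25
OG = 259/(259 − 17.3) = 1.0716
FG = 259/(259 − 3.5) = 1.0137
ABV = (1.0716 − 1.0137)·131.25

7.5964 % ABV


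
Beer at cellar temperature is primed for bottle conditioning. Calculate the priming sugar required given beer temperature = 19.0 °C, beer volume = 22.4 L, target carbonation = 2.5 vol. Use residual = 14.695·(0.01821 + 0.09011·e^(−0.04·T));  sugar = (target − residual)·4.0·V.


residual = 14.695·(0.01821 + 0.09011·e^(−0.04·19.0)) = 0.8869
sugar = (2.5 − 0.8869)·4.0·22.4

144.5370 g


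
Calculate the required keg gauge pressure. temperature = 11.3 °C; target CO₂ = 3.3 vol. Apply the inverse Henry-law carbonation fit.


psi = vols/(0.01821 + 0.09011·e^(−0.04·T)) − 14.695
psi = 3.3/(0.01821 + 0.09011·e^(−0.04·11.3)) − 14.695

28.9836 psi


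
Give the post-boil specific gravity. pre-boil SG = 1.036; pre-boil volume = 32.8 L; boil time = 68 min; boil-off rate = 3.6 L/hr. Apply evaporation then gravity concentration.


V_post = V_pre − rate·(t/60);  SG_post = 1 + (SG_pre−1)·V_pre/V_post
V_post = 32.8 − 3.6·(68/60) = 28.7200
SG_post = 1 + (1.036 − 1)·32.8/28.7200

1.0411


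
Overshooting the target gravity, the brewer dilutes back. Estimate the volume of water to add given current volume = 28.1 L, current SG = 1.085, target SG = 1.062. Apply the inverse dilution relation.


V_water = V·((SG_curr − 1)/(SG_target − 1) − 1)
V_water = 28.1·((1.085 − 1)/(1.062 − 1) − 1)

10.4242 L


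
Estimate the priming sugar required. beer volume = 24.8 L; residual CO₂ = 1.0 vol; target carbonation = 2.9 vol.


sugar = (target − residual)·4.0·V
sugar = (2.9 − 1.0)·4.0·24.8

188.4800 g


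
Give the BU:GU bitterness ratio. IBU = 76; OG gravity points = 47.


BU:GU = IBU / OG_points
BU:GU = 76 / 47

1.6170


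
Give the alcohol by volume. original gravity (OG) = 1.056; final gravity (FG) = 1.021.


ABV = (OG − FG) · 131.25
ABV = (1.056 − 1.021) · 131.25

4.5938 % ABV


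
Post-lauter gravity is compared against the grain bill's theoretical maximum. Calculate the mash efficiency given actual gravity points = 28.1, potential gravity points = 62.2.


efficiency = actual / potential × 100
efficiency = 28.1 / 62.2 × 100

45.1768 %


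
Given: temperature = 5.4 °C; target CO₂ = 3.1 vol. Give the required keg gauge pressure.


psi = vols/(0.01821 + 0.09011·e^(−0.04·T)) − 14.695
psi = 3.1/(0.01821 + 0.09011·e^(−0.04·5.4)) − 14.695

19.4404 psi


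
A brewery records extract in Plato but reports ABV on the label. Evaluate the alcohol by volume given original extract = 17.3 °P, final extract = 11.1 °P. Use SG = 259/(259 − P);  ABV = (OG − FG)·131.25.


OG = 259/(259 − 17.3) = 1.0716
FG = 259/(259 − 11.1) = 1.0448
ABV = (1.0716 − 1.0448)·131.25

3.5175 % ABV


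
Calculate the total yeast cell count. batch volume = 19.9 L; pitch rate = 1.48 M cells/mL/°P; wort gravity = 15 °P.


cells (billions) = rate · V_L · °P
cells = 1.48 · 19.9 · 15

441.7800 billion cells


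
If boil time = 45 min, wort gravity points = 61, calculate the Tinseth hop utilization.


U = 1.65·0.000125^(GP/1000) · (1 − e^(−0.04·t))/4.15
bigness = 1.65·0.000125^(61/1000) = 0.9537
boil_factor = (1 − e^(−0.04·45))/4.15 = 0.2011
U = 0.9537 · 0.2011

0.1918


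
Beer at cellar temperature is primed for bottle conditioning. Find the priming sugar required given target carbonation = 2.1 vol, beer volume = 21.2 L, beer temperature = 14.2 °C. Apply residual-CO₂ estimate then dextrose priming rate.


residual = 14.695·(0.01821 + 0.09011·e^(−0.04·T));  sugar = (target − residual)·4.0·V
residual = 14.695·(0.01821 + 0.09011·e^(−0.04·14.2)) = 1.0179
sugar = (2.1 − 1.0179)·4.0·21.2

91.7583 g


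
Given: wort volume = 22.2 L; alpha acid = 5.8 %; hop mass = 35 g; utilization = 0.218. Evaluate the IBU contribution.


IBU = (α/100)·mass·U·1000 / V
IBU = (5.8/100)·35·0.218·1000 / 22.2

19.9342 IBU


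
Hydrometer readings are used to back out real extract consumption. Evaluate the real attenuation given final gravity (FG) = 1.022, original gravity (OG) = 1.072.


AA = (OG−FG)/(OG−1)·100;  RA = AA·0.8192
AA = (1.072 − 1.022)/(1.072 − 1)·100 = 69.4444
RA = 69.4444·0.8192

56.8889 %


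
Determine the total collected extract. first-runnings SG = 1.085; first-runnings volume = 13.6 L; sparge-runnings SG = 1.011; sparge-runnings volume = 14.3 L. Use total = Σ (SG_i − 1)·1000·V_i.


first = (1.085 − 1)·1000·13.6 = 1156.0000
sparge = (1.011 − 1)·1000·14.3 = 157.3000
total = 1156.0000 + 157.3000

1313.3000 gravity·L


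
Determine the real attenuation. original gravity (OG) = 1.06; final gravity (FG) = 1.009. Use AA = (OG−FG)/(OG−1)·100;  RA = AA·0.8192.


AA = (1.06 − 1.009)/(1.06 − 1)·100 = 85.0000
RA = 85.0000·0.8192

69.6320 %


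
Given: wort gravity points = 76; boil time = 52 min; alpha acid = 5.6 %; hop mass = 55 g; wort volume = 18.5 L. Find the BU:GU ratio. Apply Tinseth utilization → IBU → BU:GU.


U = 1.65·0.000125^(GP/1000)·(1−e^(−0.04t))/4.15;  IBU = (α/100)·m·U·1000/V;  BU:GU = IBU/GP
U = 1.65·0.000125^(76/1000)·(1−e^(−0.04·52))/4.15 = 0.1757
IBU = (5.6/100)·55·0.1757·1000/18.5 = 29.2565
BU:GU = 29.2565/76

0.3850


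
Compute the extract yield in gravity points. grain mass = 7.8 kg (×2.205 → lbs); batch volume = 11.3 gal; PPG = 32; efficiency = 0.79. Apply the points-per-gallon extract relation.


points = lbs × PPG × eff / vol
lbs = 7.8 × 2.205 = 17.1990
points = 17.1990 × 32 × 0.79 / 11.3

38.4771 points


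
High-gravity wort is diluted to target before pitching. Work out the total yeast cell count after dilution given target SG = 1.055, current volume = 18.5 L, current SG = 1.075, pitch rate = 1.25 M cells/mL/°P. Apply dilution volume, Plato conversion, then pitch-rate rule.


V_w = V·((SG_c−1)/(SG_t−1)−1);  °P = 259 − 259/SG_t;  cells = rate·(V+V_w)·°P
V_w = 18.5·((1.075−1)/(1.055−1)−1) = 6.7273
V_final = 18.5 + 6.7273 = 25.2273
°P = 259 − 259/1.055 = 13.5024
cells = 1.25·25.2273·13.5024

425.7850 billion cells


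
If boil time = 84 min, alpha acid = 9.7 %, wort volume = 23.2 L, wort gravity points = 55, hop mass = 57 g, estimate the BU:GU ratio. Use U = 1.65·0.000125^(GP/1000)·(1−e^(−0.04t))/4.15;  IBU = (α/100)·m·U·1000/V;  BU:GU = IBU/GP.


U = 1.65·0.000125^(55/1000)·(1−e^(−0.04·84))/4.15 = 0.2341
IBU = (9.7/100)·57·0.2341·1000/23.2 = 55.7919
BU:GU = 55.7919/55

1.0144


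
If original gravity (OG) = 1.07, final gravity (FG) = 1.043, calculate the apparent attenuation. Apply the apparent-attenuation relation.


AA = (OG − FG)/(OG − 1) · 100
AA = (1.07 − 1.043)/(1.07 − 1) · 100

38.5714 %


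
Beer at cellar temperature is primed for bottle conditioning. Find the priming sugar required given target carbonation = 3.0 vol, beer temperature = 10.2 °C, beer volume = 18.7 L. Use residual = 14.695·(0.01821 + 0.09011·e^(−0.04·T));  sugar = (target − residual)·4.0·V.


residual = 14.695·(0.01821 + 0.09011·e^(−0.04·10.2)) = 1.1481
sugar = (3.0 − 1.1481)·4.0·18.7

138.5192 g


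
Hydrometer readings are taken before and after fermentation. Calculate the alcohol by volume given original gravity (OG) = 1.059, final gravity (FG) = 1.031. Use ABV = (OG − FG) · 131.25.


ABV = (1.059 − 1.031) · 131.25

3.6750 % ABV


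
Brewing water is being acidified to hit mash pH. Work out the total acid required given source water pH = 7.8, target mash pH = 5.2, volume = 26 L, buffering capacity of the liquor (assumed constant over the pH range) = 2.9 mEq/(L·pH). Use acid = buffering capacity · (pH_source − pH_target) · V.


acid = 2.9 · (7.8 − 5.2) · 26

196.0400 mEq


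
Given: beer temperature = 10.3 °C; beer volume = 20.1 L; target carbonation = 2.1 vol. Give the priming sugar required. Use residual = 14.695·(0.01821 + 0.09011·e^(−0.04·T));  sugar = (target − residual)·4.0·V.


residual = 14.695·(0.01821 + 0.09011·e^(−0.04·10.3)) = 1.1446
sugar = (2.1 − 1.1446)·4.0·20.1

76.8123 g


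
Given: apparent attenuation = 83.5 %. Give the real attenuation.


RA = AA · 0.8192
RA = 83.5 · 0.8192

68.4032 %


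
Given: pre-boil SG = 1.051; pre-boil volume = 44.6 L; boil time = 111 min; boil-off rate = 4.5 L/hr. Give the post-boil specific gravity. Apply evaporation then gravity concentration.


V_post = V_pre − rate·(t/60);  SG_post = 1 + (SG_pre−1)·V_pre/V_post
V_post = 44.6 − 4.5·(111/60) = 36.2750
SG_post = 1 + (1.051 − 1)·44.6/36.2750

1.0627


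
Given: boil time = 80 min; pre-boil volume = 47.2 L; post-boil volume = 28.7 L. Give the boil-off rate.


rate = (V_pre − V_post) / (t_min/60)
rate = (47.2 − 28.7) / (80/60)

13.8750 L/hr


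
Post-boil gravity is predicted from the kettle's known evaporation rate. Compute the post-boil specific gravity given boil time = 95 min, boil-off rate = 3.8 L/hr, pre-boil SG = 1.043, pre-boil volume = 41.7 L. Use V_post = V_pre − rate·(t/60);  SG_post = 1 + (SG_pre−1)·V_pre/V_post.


V_post = 41.7 − 3.8·(95/60) = 35.6833
SG_post = 1 + (1.043 − 1)·41.7/35.6833

1.0503


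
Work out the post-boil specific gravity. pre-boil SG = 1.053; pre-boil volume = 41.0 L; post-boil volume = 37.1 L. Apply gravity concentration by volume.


SG_post = 1 + (SG_pre − 1)·V_pre/V_post
pts_pre = (1.053 − 1)·1000 = 53.0000
pts_post = 53.0000·41.0/37.1 = 58.5714
SG_post = 1 + 58.5714/1000

1.0586


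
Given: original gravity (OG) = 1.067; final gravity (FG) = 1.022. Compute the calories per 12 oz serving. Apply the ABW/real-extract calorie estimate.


ABW = (OG−FG)·131.25·0.79/FG;  °P = 259 − 259/SG (for OG→OE and FG→AE);  RE = 0.1808·OE + 0.8192·AE;  Cal = (6.9·ABW + 4·(RE−0.1))·FG·3.55
ABW = (1.067 − 1.022)·131.25·0.79/1.022 = 4.5655
OE = 259 − 259/1.067 = 16.2634 °P
AE = 259 − 259/1.022 = 5.5753 °P
RE = 0.1808·16.2634 + 0.8192·5.5753 = 7.5077 °P
Cal = (6.9·4.5655 + 4·(7.5077−0.1))·1.022·3.55

221.7962 kcal


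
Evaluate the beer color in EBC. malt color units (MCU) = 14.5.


SRM = 1.4922·MCU^0.6859;  EBC = SRM·1.97
SRM = 1.4922·14.5^0.6859 = 9.3413
EBC = 9.3413·1.97

18.4024 EBC


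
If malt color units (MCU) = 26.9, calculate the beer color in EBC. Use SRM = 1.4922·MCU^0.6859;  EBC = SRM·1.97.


SRM = 1.4922·26.9^0.6859 = 14.2723
EBC = 14.2723·1.97

28.1164 EBC


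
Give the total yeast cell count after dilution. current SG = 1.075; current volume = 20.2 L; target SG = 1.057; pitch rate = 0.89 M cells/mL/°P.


V_w = V·((SG_c−1)/(SG_t−1)−1);  °P = 259 − 259/SG_t;  cells = rate·(V+V_w)·°P
V_w = 20.2·((1.075−1)/(1.057−1)−1) = 6.3789
V_final = 20.2 + 6.3789 = 26.5789
°P = 259 − 259/1.057 = 13.9669
cells = 0.89·26.5789·13.9669

330.3904 billion cells


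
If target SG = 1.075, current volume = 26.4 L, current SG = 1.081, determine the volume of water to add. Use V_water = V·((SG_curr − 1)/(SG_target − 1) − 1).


V_water = 26.4·((1.081 − 1)/(1.075 − 1) − 1)

2.1120 L


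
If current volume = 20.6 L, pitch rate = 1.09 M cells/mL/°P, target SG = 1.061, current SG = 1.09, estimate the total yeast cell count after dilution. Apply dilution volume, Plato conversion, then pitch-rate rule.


V_w = V·((SG_c−1)/(SG_t−1)−1);  °P = 259 − 259/SG_t;  cells = rate·(V+V_w)·°P
V_w = 20.6·((1.09−1)/(1.061−1)−1) = 9.7934
V_final = 20.6 + 9.7934 = 30.3934
°P = 259 − 259/1.061 = 14.8907
cells = 1.09·30.3934·14.8907

493.3108 billion cells


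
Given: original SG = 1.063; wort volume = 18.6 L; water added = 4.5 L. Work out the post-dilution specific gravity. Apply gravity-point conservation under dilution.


SG_new = 1 + (SG_old − 1)·V_old/(V_old + V_water)
pts = (1.063 − 1)·1000·18.6/(18.6 + 4.5) = 50.7273
SG_new = 1 + 50.7273/1000

1.0507


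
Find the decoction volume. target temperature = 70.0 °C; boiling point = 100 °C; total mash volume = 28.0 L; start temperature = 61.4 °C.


V_dec = V_total·(T_target − T_start)/(T_boil − T_start)
V_dec = 28.0·(70.0 − 61.4)/(100 − 61.4)

6.2383 L


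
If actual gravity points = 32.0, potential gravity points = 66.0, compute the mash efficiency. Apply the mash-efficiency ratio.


efficiency = actual / potential × 100
efficiency = 32.0 / 66.0 × 100

48.4848 %


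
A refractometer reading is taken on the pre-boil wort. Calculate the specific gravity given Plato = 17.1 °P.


SG = 259/(259 − P)
SG = 259/(259 − 17.1)

1.0707


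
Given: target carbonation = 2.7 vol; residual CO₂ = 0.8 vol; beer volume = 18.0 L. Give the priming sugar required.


sugar = (target − residual)·4.0·V
sugar = (2.7 − 0.8)·4.0·18.0

136.8000 g


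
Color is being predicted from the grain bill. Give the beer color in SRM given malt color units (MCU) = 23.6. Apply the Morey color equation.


SRM = 1.4922 · MCU^0.6859
SRM = 1.4922 · 23.6^0.6859

13.0469 SRM


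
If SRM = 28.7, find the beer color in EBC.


EBC = SRM · 1.97
EBC = 28.7 · 1.97

56.5390 EBC


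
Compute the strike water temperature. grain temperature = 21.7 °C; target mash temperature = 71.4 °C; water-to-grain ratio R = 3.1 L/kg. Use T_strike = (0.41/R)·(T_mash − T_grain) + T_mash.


T_strike = (0.41/3.1)·(71.4 − 21.7) + 71.4

77.9732 °C


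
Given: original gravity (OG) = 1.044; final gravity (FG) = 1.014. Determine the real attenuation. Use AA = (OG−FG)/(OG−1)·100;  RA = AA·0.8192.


AA = (1.044 − 1.014)/(1.044 − 1)·100 = 68.1818
RA = 68.1818·0.8192

55.8545 %


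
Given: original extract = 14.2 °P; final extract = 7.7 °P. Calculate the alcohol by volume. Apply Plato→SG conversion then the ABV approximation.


SG = 259/(259 − P);  ABV = (OG − FG)·131.25
OG = 259/(259 − 14.2) = 1.0580
FG = 259/(259 − 7.7) = 1.0306
ABV = (1.0580 − 1.0306)·131.25

3.5918 % ABV


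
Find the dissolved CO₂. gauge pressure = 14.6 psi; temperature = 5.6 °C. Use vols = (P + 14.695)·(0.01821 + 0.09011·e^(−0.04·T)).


vols = (14.6 + 14.695)·(0.01821 + 0.09011·e^(−0.04·5.6))

2.6435 volumes


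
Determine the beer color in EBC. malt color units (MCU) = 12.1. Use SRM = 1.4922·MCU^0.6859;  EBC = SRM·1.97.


SRM = 1.4922·12.1^0.6859 = 8.2511
EBC = 8.2511·1.97

16.2546 EBC


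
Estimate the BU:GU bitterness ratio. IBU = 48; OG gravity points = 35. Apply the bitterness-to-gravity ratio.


BU:GU = IBU / OG_points
BU:GU = 48 / 35

1.3714


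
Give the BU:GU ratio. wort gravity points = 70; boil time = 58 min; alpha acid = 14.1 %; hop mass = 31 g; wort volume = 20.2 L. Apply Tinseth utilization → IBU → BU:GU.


U = 1.65·0.000125^(GP/1000)·(1−e^(−0.04t))/4.15;  IBU = (α/100)·m·U·1000/V;  BU:GU = IBU/GP
U = 1.65·0.000125^(70/1000)·(1−e^(−0.04·58))/4.15 = 0.1911
IBU = (14.1/100)·31·0.1911·1000/20.2 = 41.3546
BU:GU = 41.3546/70

0.5908


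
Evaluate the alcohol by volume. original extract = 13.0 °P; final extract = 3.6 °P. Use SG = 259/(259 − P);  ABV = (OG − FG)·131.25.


OG = 259/(259 − 13.0) = 1.0528
FG = 259/(259 − 3.6) = 1.0141
ABV = (1.0528 − 1.0141)·131.25

5.0859 % ABV


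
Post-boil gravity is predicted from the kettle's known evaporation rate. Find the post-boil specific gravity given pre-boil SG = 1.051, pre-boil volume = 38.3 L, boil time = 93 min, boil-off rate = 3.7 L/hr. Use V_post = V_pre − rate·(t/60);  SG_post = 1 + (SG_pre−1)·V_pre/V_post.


V_post = 38.3 − 3.7·(93/60) = 32.5650
SG_post = 1 + (1.051 − 1)·38.3/32.5650

1.0600


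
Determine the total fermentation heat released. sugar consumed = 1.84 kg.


Q = m_sugar · 590 kJ/kg
Q = 1.84 · 590

1085.6000 kJ


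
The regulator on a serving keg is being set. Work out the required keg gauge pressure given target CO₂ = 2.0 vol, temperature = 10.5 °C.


psi = vols/(0.01821 + 0.09011·e^(−0.04·T)) − 14.695
psi = 2.0/(0.01821 + 0.09011·e^(−0.04·10.5)) − 14.695

11.1393 psi


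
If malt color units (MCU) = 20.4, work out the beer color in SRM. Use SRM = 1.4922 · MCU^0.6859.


SRM = 1.4922 · 20.4^0.6859

11.8060 SRM


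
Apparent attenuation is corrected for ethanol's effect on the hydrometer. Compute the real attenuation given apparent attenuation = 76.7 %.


RA = AA · 0.8192
RA = 76.7 · 0.8192

62.8326 %


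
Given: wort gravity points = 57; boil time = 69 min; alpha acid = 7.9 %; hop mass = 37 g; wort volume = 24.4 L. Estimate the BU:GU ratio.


U = 1.65·0.000125^(GP/1000)·(1−e^(−0.04t))/4.15;  IBU = (α/100)·m·U·1000/V;  BU:GU = IBU/GP
U = 1.65·0.000125^(57/1000)·(1−e^(−0.04·69))/4.15 = 0.2231
IBU = (7.9/100)·37·0.2231·1000/24.4 = 26.7303
BU:GU = 26.7303/57

0.4690


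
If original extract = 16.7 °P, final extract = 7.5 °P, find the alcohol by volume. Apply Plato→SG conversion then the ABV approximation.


SG = 259/(259 − P);  ABV = (OG − FG)·131.25
OG = 259/(259 − 16.7) = 1.0689
FG = 259/(259 − 7.5) = 1.0298
ABV = (1.0689 − 1.0298)·131.25

5.1321 % ABV


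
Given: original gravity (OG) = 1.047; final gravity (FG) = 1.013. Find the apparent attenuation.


AA = (OG − FG)/(OG − 1) · 100
AA = (1.047 − 1.013)/(1.047 − 1) · 100

72.3404 %


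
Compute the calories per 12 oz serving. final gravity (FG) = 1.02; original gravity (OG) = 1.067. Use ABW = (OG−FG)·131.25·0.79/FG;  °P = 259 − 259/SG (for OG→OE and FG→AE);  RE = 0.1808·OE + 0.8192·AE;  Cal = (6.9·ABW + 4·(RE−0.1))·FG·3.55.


ABW = (1.067 − 1.02)·131.25·0.79/1.02 = 4.7778
OE = 259 − 259/1.067 = 16.2634 °P
AE = 259 − 259/1.02 = 5.0784 °P
RE = 0.1808·16.2634 + 0.8192·5.0784 = 7.1007 °P
Cal = (6.9·4.7778 + 4·(7.1007−0.1))·1.02·3.55

220.7694 kcal


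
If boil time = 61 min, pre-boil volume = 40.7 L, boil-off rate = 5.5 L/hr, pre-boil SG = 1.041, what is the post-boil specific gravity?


V_post = V_pre − rate·(t/60);  SG_post = 1 + (SG_pre−1)·V_pre/V_post
V_post = 40.7 − 5.5·(61/60) = 35.1083
SG_post = 1 + (1.041 − 1)·40.7/35.1083

1.0475


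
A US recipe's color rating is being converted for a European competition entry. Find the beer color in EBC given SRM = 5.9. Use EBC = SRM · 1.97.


EBC = 5.9 · 1.97

11.6230 EBC


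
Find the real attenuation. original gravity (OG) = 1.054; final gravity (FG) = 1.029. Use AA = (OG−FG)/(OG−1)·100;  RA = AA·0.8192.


AA = (1.054 − 1.029)/(1.054 − 1)·100 = 46.2963
RA = 46.2963·0.8192

37.9259 %


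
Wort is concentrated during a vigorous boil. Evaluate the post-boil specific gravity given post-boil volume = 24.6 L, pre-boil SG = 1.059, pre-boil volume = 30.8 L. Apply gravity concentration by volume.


SG_post = 1 + (SG_pre − 1)·V_pre/V_post
pts_pre = (1.059 − 1)·1000 = 59.0000
pts_post = 59.0000·30.8/24.6 = 73.8699
SG_post = 1 + 73.8699/1000

1.0739


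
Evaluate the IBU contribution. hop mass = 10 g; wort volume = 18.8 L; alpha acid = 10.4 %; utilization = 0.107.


IBU = (α/100)·mass·U·1000 / V
IBU = (10.4/100)·10·0.107·1000 / 18.8

5.9191 IBU


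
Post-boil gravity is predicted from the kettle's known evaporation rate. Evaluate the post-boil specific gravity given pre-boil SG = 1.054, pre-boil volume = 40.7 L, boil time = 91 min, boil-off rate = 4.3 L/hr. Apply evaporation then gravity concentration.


V_post = V_pre − rate·(t/60);  SG_post = 1 + (SG_pre−1)·V_pre/V_post
V_post = 40.7 − 4.3·(91/60) = 34.1783
SG_post = 1 + (1.054 − 1)·40.7/34.1783

1.0643


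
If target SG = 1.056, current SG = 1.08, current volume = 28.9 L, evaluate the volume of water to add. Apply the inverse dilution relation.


V_water = V·((SG_curr − 1)/(SG_target − 1) − 1)
V_water = 28.9·((1.08 − 1)/(1.056 − 1) − 1)

12.3857 L


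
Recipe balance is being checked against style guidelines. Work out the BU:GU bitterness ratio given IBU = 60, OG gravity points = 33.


BU:GU = IBU / OG_points
BU:GU = 60 / 33

1.8182


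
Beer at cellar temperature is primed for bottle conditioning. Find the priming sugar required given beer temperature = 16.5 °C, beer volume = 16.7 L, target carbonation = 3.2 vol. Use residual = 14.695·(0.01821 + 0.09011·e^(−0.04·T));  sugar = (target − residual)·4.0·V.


residual = 14.695·(0.01821 + 0.09011·e^(−0.04·16.5)) = 0.9520
sugar = (3.2 − 0.9520)·4.0·16.7

150.1669 g


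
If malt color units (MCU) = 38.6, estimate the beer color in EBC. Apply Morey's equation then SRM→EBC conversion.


SRM = 1.4922·MCU^0.6859;  EBC = SRM·1.97
SRM = 1.4922·38.6^0.6859 = 18.2838
EBC = 18.2838·1.97

36.0192 EBC


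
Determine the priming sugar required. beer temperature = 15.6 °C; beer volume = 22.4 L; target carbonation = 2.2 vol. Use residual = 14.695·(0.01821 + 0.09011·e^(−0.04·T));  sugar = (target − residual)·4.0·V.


residual = 14.695·(0.01821 + 0.09011·e^(−0.04·15.6)) = 0.9771
sugar = (2.2 − 0.9771)·4.0·22.4

109.5736 g


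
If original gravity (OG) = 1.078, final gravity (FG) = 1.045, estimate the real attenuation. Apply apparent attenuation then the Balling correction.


AA = (OG−FG)/(OG−1)·100;  RA = AA·0.8192
AA = (1.078 − 1.045)/(1.078 − 1)·100 = 42.3077
RA = 42.3077·0.8192

34.6585 %


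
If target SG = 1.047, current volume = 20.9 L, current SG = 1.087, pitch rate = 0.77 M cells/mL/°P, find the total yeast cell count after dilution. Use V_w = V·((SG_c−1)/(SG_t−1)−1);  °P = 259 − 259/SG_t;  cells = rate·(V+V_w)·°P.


V_w = 20.9·((1.087−1)/(1.047−1)−1) = 17.7872
V_final = 20.9 + 17.7872 = 38.6872
°P = 259 − 259/1.047 = 11.6266
cells = 0.77·38.6872·11.6266

346.3453 billion cells


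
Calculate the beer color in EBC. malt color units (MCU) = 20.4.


SRM = 1.4922·MCU^0.6859;  EBC = SRM·1.97
SRM = 1.4922·20.4^0.6859 = 11.8060
EBC = 11.8060·1.97

23.2578 EBC


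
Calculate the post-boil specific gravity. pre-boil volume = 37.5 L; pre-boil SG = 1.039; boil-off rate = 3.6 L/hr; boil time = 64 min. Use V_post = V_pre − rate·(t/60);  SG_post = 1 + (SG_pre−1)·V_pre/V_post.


V_post = 37.5 − 3.6·(64/60) = 33.6600
SG_post = 1 + (1.039 − 1)·37.5/33.6600

1.0434


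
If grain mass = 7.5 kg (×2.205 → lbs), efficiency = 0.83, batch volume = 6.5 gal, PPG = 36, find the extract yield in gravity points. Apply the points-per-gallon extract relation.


points = lbs × PPG × eff / vol
lbs = 7.5 × 2.205 = 16.5375
points = 16.5375 × 36 × 0.83 / 6.5

76.0216 points


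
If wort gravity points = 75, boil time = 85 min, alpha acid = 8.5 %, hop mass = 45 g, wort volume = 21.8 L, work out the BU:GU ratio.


U = 1.65·0.000125^(GP/1000)·(1−e^(−0.04t))/4.15;  IBU = (α/100)·m·U·1000/V;  BU:GU = IBU/GP
U = 1.65·0.000125^(75/1000)·(1−e^(−0.04·85))/4.15 = 0.1959
IBU = (8.5/100)·45·0.1959·1000/21.8 = 34.3667
BU:GU = 34.3667/75

0.4582


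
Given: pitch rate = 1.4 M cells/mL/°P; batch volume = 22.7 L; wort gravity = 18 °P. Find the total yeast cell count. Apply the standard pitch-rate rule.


cells (billions) = rate · V_L · °P
cells = 1.4 · 22.7 · 18

572.0400 billion cells


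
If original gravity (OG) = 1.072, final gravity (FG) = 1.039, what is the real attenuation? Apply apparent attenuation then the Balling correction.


AA = (OG−FG)/(OG−1)·100;  RA = AA·0.8192
AA = (1.072 − 1.039)/(1.072 − 1)·100 = 45.8333
RA = 45.8333·0.8192

37.5467 %


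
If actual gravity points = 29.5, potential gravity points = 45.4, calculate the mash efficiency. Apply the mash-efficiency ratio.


efficiency = actual / potential × 100
efficiency = 29.5 / 45.4 × 100

64.9780 %


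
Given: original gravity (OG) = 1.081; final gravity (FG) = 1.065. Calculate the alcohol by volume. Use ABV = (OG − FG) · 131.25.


ABV = (1.081 − 1.065) · 131.25

2.1000 % ABV


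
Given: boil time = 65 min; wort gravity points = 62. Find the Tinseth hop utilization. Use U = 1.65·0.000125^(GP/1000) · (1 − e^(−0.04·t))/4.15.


bigness = 1.65·0.000125^(62/1000) = 0.9451
boil_factor = (1 − e^(−0.04·65))/4.15 = 0.2231
U = 0.9451 · 0.2231

0.2108
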